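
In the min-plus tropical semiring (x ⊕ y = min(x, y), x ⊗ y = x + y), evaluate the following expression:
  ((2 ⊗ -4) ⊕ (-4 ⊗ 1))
((2 ⊗ -4) ⊕ (-4 ⊗ 1)) = -3

Expand innermost to outermost. Recall ⊕ takes the minimum of its arguments and ⊗ takes their sum. Working out the expression ((2 ⊗ -4) ⊕ (-4 ⊗ 1)) gives -3.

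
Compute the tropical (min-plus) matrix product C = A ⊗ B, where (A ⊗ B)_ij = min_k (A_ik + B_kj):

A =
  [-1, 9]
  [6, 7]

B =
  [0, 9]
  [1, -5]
A ⊗ B =
  [-1, 4]
  [6, 2]

Apply the min-plus product entry-by-entry:
  C[0][0] = min over k of (A[0][0] + B[0][0] = -1 + 0 = -1, A[0][1] + B[1][0] = 9 + 1 = 10) = -1 (attained at k = 0)
  C[0][1] = min over k of (A[0][0] + B[0][1] = -1 + 9 = 8, A[0][1] + B[1][1] = 9 + -5 = 4) = 4 (attained at k = 1)
  C[1][0] = min over k of (A[1][0] + B[0][0] = 6 + 0 = 6, A[1][1] + B[1][0] = 7 + 1 = 8) = 6 (attained at k = 0)
  C[1][1] = min over k of (A[1][0] + B[0][1] = 6 + 9 = 15, A[1][1] + B[1][1] = 7 + -5 = 2) = 2 (attained at k = 1)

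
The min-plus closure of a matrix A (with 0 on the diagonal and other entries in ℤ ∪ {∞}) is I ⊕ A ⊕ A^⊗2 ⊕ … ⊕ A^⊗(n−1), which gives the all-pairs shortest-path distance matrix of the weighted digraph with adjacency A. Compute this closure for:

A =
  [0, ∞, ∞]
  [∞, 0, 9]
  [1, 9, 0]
Closure =
  [0, ∞, ∞]
  [10, 0, 9]
  [1, 9, 0]

This is the Floyd-Warshall all-pairs shortest-path computation. For each intermediate vertex k = 0, 1, …, 2, update dist[i][j] ← min(dist[i][j], dist[i][k] + dist[k][j]). The final matrix gives, for each (i, j), the minimum total weight of any directed path from i to j (possibly empty when i = j).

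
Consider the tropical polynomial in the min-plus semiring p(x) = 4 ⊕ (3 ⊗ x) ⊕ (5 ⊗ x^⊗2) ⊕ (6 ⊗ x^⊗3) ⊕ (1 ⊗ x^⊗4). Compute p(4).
p(4) = 4

A tropical monomial a ⊗ x^⊗i evaluates to a + i · x. Evaluating each term at x = 4:
  Term 0 contributes 4 + 0 · 4 = 4
  Term 1 contributes 3 + 1 · 4 = 7
  Term 2 contributes 5 + 2 · 4 = 13
  Term 3 contributes 6 + 3 · 4 = 18
  Term 4 contributes 1 + 4 · 4 = 17
p(4) = ⊕ of these = min[4, 7, 13, 18, 17] = 4.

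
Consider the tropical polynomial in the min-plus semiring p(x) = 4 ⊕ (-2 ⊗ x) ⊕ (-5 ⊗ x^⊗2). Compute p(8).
p(8) = 4

A tropical monomial a ⊗ x^⊗i evaluates to a + i · x. Evaluating each term at x = 8:
  Term 0 contributes 4 + 0 · 8 = 4
  Term 1 contributes -2 + 1 · 8 = 6
  Term 2 contributes -5 + 2 · 8 = 11
p(8) = ⊕ of these = min[4, 6, 11] = 4.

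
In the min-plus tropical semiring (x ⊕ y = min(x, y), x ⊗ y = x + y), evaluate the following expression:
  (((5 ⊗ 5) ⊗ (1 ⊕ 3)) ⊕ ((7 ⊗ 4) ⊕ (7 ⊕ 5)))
(((5 ⊗ 5) ⊗ (1 ⊕ 3)) ⊕ ((7 ⊗ 4) ⊕ (7 ⊕ 5))) = 5

Expand innermost to outermost. Recall ⊕ takes the minimum of its arguments and ⊗ takes their sum. Working out the expression (((5 ⊗ 5) ⊗ (1 ⊕ 3)) ⊕ ((7 ⊗ 4) ⊕ (7 ⊕ 5))) gives 5.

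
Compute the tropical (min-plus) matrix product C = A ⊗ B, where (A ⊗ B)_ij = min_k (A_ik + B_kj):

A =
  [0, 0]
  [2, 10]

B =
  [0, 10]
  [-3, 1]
A ⊗ B =
  [-3, 1]
  [2, 11]

Apply the min-plus product entry-by-entry:
  C[0][0] = min over k of (A[0][0] + B[0][0] = 0 + 0 = 0, A[0][1] + B[1][0] = 0 + -3 = -3) = -3 (attained at k = 1)
  C[0][1] = min over k of (A[0][0] + B[0][1] = 0 + 10 = 10, A[0][1] + B[1][1] = 0 + 1 = 1) = 1 (attained at k = 1)
  C[1][0] = min over k of (A[1][0] + B[0][0] = 2 + 0 = 2, A[1][1] + B[1][0] = 10 + -3 = 7) = 2 (attained at k = 0)
  C[1][1] = min over k of (A[1][0] + B[0][1] = 2 + 10 = 12, A[1][1] + B[1][1] = 10 + 1 = 11) = 11 (attained at k = 1)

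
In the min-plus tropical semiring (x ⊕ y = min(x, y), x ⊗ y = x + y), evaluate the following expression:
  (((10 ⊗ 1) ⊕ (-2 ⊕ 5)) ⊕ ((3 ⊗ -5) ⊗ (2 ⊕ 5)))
(((10 ⊗ 1) ⊕ (-2 ⊕ 5)) ⊕ ((3 ⊗ -5) ⊗ (2 ⊕ 5))) = -2

Expand innermost to outermost. Recall ⊕ takes the minimum of its arguments and ⊗ takes their sum. Working out the expression (((10 ⊗ 1) ⊕ (-2 ⊕ 5)) ⊕ ((3 ⊗ -5) ⊗ (2 ⊕ 5))) gives -2.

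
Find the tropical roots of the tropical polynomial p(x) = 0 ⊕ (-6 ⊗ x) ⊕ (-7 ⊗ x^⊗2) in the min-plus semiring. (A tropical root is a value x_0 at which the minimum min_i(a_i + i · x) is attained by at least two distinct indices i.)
Roots: {1, 6}

Each tropical root is a break point of the lower envelope of the lines y = a_i + i · x (there are 3 lines, with slopes 0, 1, ..., 2). Only the lines that attain the minimum somewhere contribute to roots; other lines are dominated. Here the surviving (envelope) indices are i = 2, i = 1, i = 0.
Intersections between consecutive envelope lines give the roots: for adjacent envelope indices i < j the intersection is x = (a_i − a_j) / (j − i). Reading off the sorted break points: {1, 6}.
Verification: at each break x_0, at least two indices attain the minimum of min_i(a_i + i · x_0).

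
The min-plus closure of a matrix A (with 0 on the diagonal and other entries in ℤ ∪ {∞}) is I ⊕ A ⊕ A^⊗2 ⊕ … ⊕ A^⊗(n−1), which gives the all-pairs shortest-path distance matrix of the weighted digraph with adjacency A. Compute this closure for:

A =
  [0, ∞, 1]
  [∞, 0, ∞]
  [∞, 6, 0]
Closure =
  [0, 7, 1]
  [∞, 0, ∞]
  [∞, 6, 0]

This is the Floyd-Warshall all-pairs shortest-path computation. For each intermediate vertex k = 0, 1, …, 2, update dist[i][j] ← min(dist[i][j], dist[i][k] + dist[k][j]). The final matrix gives, for each (i, j), the minimum total weight of any directed path from i to j (possibly empty when i = j).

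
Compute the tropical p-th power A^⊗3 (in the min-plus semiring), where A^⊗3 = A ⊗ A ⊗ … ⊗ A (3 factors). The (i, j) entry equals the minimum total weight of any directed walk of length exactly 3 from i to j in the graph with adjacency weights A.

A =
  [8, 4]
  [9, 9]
A^⊗3 =
  [21, 17]
  [22, 21]

Each entry (A^⊗3)_ij equals the minimum over all length-3 walks i = v_0 → v_1 → … → v_3 = j of Σ_t A[v_t][v_{t+1}]. For example, for (i, j) = (0, 1) we minimise over 4 possible intermediate vertex sequences; the minimum is 17, attained along the walk 0 → 1 → 0 → 1.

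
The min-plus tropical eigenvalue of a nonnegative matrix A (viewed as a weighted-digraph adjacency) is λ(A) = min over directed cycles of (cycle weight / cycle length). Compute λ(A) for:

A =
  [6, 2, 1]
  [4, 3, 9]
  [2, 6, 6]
λ(A) = 3/2

Enumerate directed cycles and compute their means (weight / length). Sample:
  cycle 0 → 0: weight = 6, length = 1, mean = 6/1 ≈ 6.000
  cycle 1 → 1: weight = 3, length = 1, mean = 3/1 ≈ 3.000
  cycle 2 → 2: weight = 6, length = 1, mean = 6/1 ≈ 6.000
  cycle 0 → 1 → 0: weight = 6, length = 2, mean = 6/2 ≈ 3.000
  cycle 0 → 2 → 0: weight = 3, length = 2, mean = 3/2 ≈ 1.500
  cycle 1 → 0 → 1: weight = 6, length = 2, mean = 6/2 ≈ 3.000
Minimum mean = 1.500, attained e.g. along the cycle 0 → 2 → 0 with weight 3 and length 2. So λ(A) = 3/2 = 3/2.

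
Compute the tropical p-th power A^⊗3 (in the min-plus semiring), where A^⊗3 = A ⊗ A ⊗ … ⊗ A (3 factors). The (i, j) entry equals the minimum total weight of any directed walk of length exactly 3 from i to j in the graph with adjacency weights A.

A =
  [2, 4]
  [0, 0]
A^⊗3 =
  [4, 4]
  [0, 0]

Each entry (A^⊗3)_ij equals the minimum over all length-3 walks i = v_0 → v_1 → … → v_3 = j of Σ_t A[v_t][v_{t+1}]. For example, for (i, j) = (0, 1) we minimise over 4 possible intermediate vertex sequences; the minimum is 4, attained along the walk 0 → 1 → 1 → 1.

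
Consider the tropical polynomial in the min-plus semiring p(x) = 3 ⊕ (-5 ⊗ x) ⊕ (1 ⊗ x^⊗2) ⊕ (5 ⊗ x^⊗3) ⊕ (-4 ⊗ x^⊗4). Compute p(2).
p(2) = -3

A tropical monomial a ⊗ x^⊗i evaluates to a + i · x. Evaluating each term at x = 2:
  Term 0 contributes 3 + 0 · 2 = 3
  Term 1 contributes -5 + 1 · 2 = -3
  Term 2 contributes 1 + 2 · 2 = 5
  Term 3 contributes 5 + 3 · 2 = 11
  Term 4 contributes -4 + 4 · 2 = 4
p(2) = ⊕ of these = min[3, -3, 5, 11, 4] = -3.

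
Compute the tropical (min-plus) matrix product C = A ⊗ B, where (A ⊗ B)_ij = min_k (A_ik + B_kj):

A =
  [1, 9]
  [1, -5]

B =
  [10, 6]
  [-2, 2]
A ⊗ B =
  [7, 7]
  [-7, -3]

Apply the min-plus product entry-by-entry:
  C[0][0] = min over k of (A[0][0] + B[0][0] = 1 + 10 = 11, A[0][1] + B[1][0] = 9 + -2 = 7) = 7 (attained at k = 1)
  C[0][1] = min over k of (A[0][0] + B[0][1] = 1 + 6 = 7, A[0][1] + B[1][1] = 9 + 2 = 11) = 7 (attained at k = 0)
  C[1][0] = min over k of (A[1][0] + B[0][0] = 1 + 10 = 11, A[1][1] + B[1][0] = -5 + -2 = -7) = -7 (attained at k = 1)
  C[1][1] = min over k of (A[1][0] + B[0][1] = 1 + 6 = 7, A[1][1] + B[1][1] = -5 + 2 = -3) = -3 (attained at k = 1)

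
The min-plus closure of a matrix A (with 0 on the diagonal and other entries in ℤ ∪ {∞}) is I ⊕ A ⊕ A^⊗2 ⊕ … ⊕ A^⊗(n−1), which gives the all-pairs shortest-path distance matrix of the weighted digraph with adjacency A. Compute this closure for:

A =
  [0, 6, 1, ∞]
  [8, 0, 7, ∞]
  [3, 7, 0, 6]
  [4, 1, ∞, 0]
Closure =
  [0, 6, 1, 7]
  [8, 0, 7, 13]
  [3, 7, 0, 6]
  [4, 1, 5, 0]

This is the Floyd-Warshall all-pairs shortest-path computation. For each intermediate vertex k = 0, 1, …, 3, update dist[i][j] ← min(dist[i][j], dist[i][k] + dist[k][j]). The final matrix gives, for each (i, j), the minimum total weight of any directed path from i to j (possibly empty when i = j).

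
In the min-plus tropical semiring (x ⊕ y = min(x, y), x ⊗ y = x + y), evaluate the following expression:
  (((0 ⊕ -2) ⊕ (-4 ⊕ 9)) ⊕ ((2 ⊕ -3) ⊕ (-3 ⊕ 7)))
(((0 ⊕ -2) ⊕ (-4 ⊕ 9)) ⊕ ((2 ⊕ -3) ⊕ (-3 ⊕ 7))) = -4

Expand innermost to outermost. Recall ⊕ takes the minimum of its arguments and ⊗ takes their sum. Working out the expression (((0 ⊕ -2) ⊕ (-4 ⊕ 9)) ⊕ ((2 ⊕ -3) ⊕ (-3 ⊕ 7))) gives -4.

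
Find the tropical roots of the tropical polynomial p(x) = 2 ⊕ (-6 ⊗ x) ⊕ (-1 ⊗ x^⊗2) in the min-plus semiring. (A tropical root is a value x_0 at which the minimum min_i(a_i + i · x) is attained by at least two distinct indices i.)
Roots: {-5, 8}

Each tropical root is a break point of the lower envelope of the lines y = a_i + i · x (there are 3 lines, with slopes 0, 1, ..., 2). Only the lines that attain the minimum somewhere contribute to roots; other lines are dominated. Here the surviving (envelope) indices are i = 2, i = 1, i = 0.
Intersections between consecutive envelope lines give the roots: for adjacent envelope indices i < j the intersection is x = (a_i − a_j) / (j − i). Reading off the sorted break points: {-5, 8}.
Verification: at each break x_0, at least two indices attain the minimum of min_i(a_i + i · x_0).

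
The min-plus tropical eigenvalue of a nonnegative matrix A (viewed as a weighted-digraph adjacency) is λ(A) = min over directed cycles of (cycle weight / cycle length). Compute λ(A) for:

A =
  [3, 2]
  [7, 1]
λ(A) = 1

Enumerate directed cycles and compute their means (weight / length). Sample:
  cycle 0 → 0: weight = 3, length = 1, mean = 3/1 ≈ 3.000
  cycle 1 → 1: weight = 1, length = 1, mean = 1/1 ≈ 1.000
  cycle 0 → 1 → 0: weight = 9, length = 2, mean = 9/2 ≈ 4.500
  cycle 1 → 0 → 1: weight = 9, length = 2, mean = 9/2 ≈ 4.500
Minimum mean = 1.000, attained e.g. along the cycle 1 → 1 with weight 1 and length 1. So λ(A) = 1/1 = 1.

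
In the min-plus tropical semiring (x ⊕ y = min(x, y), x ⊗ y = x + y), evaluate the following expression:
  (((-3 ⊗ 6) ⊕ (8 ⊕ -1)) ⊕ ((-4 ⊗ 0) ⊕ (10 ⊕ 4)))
(((-3 ⊗ 6) ⊕ (8 ⊕ -1)) ⊕ ((-4 ⊗ 0) ⊕ (10 ⊕ 4))) = -4

Expand innermost to outermost. Recall ⊕ takes the minimum of its arguments and ⊗ takes their sum. Working out the expression (((-3 ⊗ 6) ⊕ (8 ⊕ -1)) ⊕ ((-4 ⊗ 0) ⊕ (10 ⊕ 4))) gives -4.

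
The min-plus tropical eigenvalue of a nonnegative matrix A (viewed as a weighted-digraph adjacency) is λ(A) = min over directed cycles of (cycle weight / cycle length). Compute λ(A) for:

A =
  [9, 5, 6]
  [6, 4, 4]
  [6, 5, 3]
λ(A) = 3

Enumerate directed cycles and compute their means (weight / length). Sample:
  cycle 0 → 0: weight = 9, length = 1, mean = 9/1 ≈ 9.000
  cycle 1 → 1: weight = 4, length = 1, mean = 4/1 ≈ 4.000
  cycle 2 → 2: weight = 3, length = 1, mean = 3/1 ≈ 3.000
  cycle 0 → 1 → 0: weight = 11, length = 2, mean = 11/2 ≈ 5.500
  cycle 0 → 2 → 0: weight = 12, length = 2, mean = 12/2 ≈ 6.000
  cycle 1 → 0 → 1: weight = 11, length = 2, mean = 11/2 ≈ 5.500
Minimum mean = 3.000, attained e.g. along the cycle 2 → 2 with weight 3 and length 1. So λ(A) = 3/1 = 3.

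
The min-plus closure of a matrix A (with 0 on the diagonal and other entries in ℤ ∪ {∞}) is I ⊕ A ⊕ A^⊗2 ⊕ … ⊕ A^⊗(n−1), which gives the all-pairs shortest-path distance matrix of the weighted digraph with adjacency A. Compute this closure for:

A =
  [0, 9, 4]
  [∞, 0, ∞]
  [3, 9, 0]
Closure =
  [0, 9, 4]
  [∞, 0, ∞]
  [3, 9, 0]

This is the Floyd-Warshall all-pairs shortest-path computation. For each intermediate vertex k = 0, 1, …, 2, update dist[i][j] ← min(dist[i][j], dist[i][k] + dist[k][j]). The final matrix gives, for each (i, j), the minimum total weight of any directed path from i to j (possibly empty when i = j).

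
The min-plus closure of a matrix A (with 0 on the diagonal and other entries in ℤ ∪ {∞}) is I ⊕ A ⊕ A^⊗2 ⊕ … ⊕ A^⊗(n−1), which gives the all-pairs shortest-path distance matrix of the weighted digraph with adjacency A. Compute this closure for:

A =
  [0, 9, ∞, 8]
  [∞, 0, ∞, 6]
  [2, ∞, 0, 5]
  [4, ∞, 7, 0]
Closure =
  [0, 9, 15, 8]
  [10, 0, 13, 6]
  [2, 11, 0, 5]
  [4, 13, 7, 0]

This is the Floyd-Warshall all-pairs shortest-path computation. For each intermediate vertex k = 0, 1, …, 3, update dist[i][j] ← min(dist[i][j], dist[i][k] + dist[k][j]). The final matrix gives, for each (i, j), the minimum total weight of any directed path from i to j (possibly empty when i = j).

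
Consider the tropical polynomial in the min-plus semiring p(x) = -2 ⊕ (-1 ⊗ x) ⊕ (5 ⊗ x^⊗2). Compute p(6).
p(6) = -2

A tropical monomial a ⊗ x^⊗i evaluates to a + i · x. Evaluating each term at x = 6:
  Term 0 contributes -2 + 0 · 6 = -2
  Term 1 contributes -1 + 1 · 6 = 5
  Term 2 contributes 5 + 2 · 6 = 17
p(6) = ⊕ of these = min[-2, 5, 17] = -2.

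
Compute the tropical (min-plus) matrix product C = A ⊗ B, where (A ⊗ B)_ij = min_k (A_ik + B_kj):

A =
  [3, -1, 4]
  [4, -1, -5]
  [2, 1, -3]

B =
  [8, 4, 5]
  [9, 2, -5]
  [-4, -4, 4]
A ⊗ B =
  [0, 0, -6]
  [-9, -9, -6]
  [-7, -7, -4]

Apply the min-plus product entry-by-entry:
  C[0][0] = min over k of (A[0][0] + B[0][0] = 3 + 8 = 11, A[0][1] + B[1][0] = -1 + 9 = 8, A[0][2] + B[2][0] = 4 + -4 = 0) = 0 (attained at k = 2)
  C[0][1] = min over k of (A[0][0] + B[0][1] = 3 + 4 = 7, A[0][1] + B[1][1] = -1 + 2 = 1, A[0][2] + B[2][1] = 4 + -4 = 0) = 0 (attained at k = 2)
  C[0][2] = min over k of (A[0][0] + B[0][2] = 3 + 5 = 8, A[0][1] + B[1][2] = -1 + -5 = -6, A[0][2] + B[2][2] = 4 + 4 = 8) = -6 (attained at k = 1)
  C[1][0] = min over k of (A[1][0] + B[0][0] = 4 + 8 = 12, A[1][1] + B[1][0] = -1 + 9 = 8, A[1][2] + B[2][0] = -5 + -4 = -9) = -9 (attained at k = 2)
  C[1][1] = min over k of (A[1][0] + B[0][1] = 4 + 4 = 8, A[1][1] + B[1][1] = -1 + 2 = 1, A[1][2] + B[2][1] = -5 + -4 = -9) = -9 (attained at k = 2)
  C[1][2] = min over k of (A[1][0] + B[0][2] = 4 + 5 = 9, A[1][1] + B[1][2] = -1 + -5 = -6, A[1][2] + B[2][2] = -5 + 4 = -1) = -6 (attained at k = 1)
  C[2][0] = min over k of (A[2][0] + B[0][0] = 2 + 8 = 10, A[2][1] + B[1][0] = 1 + 9 = 10, A[2][2] + B[2][0] = -3 + -4 = -7) = -7 (attained at k = 2)
  C[2][1] = min over k of (A[2][0] + B[0][1] = 2 + 4 = 6, A[2][1] + B[1][1] = 1 + 2 = 3, A[2][2] + B[2][1] = -3 + -4 = -7) = -7 (attained at k = 2)
  C[2][2] = min over k of (A[2][0] + B[0][2] = 2 + 5 = 7, A[2][1] + B[1][2] = 1 + -5 = -4, A[2][2] + B[2][2] = -3 + 4 = 1) = -4 (attained at k = 1)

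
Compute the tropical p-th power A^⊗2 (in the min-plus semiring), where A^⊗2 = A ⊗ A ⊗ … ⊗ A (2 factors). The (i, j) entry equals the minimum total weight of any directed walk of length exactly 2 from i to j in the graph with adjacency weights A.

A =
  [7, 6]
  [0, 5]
A^⊗2 =
  [6, 11]
  [5, 6]

Each entry (A^⊗2)_ij equals the minimum over all length-2 walks i = v_0 → v_1 → … → v_2 = j of Σ_t A[v_t][v_{t+1}]. For example, for (i, j) = (0, 1) we minimise over 2 possible intermediate vertex sequences; the minimum is 11, attained along the walk 0 → 1 → 1.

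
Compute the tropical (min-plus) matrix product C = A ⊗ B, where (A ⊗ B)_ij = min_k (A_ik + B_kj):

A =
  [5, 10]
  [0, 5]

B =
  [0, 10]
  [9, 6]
A ⊗ B =
  [5, 15]
  [0, 10]

Apply the min-plus product entry-by-entry:
  C[0][0] = min over k of (A[0][0] + B[0][0] = 5 + 0 = 5, A[0][1] + B[1][0] = 10 + 9 = 19) = 5 (attained at k = 0)
  C[0][1] = min over k of (A[0][0] + B[0][1] = 5 + 10 = 15, A[0][1] + B[1][1] = 10 + 6 = 16) = 15 (attained at k = 0)
  C[1][0] = min over k of (A[1][0] + B[0][0] = 0 + 0 = 0, A[1][1] + B[1][0] = 5 + 9 = 14) = 0 (attained at k = 0)
  C[1][1] = min over k of (A[1][0] + B[0][1] = 0 + 10 = 10, A[1][1] + B[1][1] = 5 + 6 = 11) = 10 (attained at k = 0)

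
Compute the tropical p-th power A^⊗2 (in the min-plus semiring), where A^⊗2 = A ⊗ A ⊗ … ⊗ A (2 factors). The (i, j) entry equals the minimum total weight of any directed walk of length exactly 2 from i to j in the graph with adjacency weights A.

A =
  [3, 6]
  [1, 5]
A^⊗2 =
  [6, 9]
  [4, 7]

Each entry (A^⊗2)_ij equals the minimum over all length-2 walks i = v_0 → v_1 → … → v_2 = j of Σ_t A[v_t][v_{t+1}]. For example, for (i, j) = (0, 1) we minimise over 2 possible intermediate vertex sequences; the minimum is 9, attained along the walk 0 → 0 → 1.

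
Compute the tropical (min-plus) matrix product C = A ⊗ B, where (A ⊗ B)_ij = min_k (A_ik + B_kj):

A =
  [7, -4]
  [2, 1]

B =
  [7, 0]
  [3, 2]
A ⊗ B =
  [-1, -2]
  [4, 2]

Apply the min-plus product entry-by-entry:
  C[0][0] = min over k of (A[0][0] + B[0][0] = 7 + 7 = 14, A[0][1] + B[1][0] = -4 + 3 = -1) = -1 (attained at k = 1)
  C[0][1] = min over k of (A[0][0] + B[0][1] = 7 + 0 = 7, A[0][1] + B[1][1] = -4 + 2 = -2) = -2 (attained at k = 1)
  C[1][0] = min over k of (A[1][0] + B[0][0] = 2 + 7 = 9, A[1][1] + B[1][0] = 1 + 3 = 4) = 4 (attained at k = 1)
  C[1][1] = min over k of (A[1][0] + B[0][1] = 2 + 0 = 2, A[1][1] + B[1][1] = 1 + 2 = 3) = 2 (attained at k = 0)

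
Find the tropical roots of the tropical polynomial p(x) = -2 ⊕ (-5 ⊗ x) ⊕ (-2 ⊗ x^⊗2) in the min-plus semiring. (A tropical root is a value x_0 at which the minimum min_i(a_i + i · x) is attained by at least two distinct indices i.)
Roots: {-3, 3}

Each tropical root is a break point of the lower envelope of the lines y = a_i + i · x (there are 3 lines, with slopes 0, 1, ..., 2). Only the lines that attain the minimum somewhere contribute to roots; other lines are dominated. Here the surviving (envelope) indices are i = 2, i = 1, i = 0.
Intersections between consecutive envelope lines give the roots: for adjacent envelope indices i < j the intersection is x = (a_i − a_j) / (j − i). Reading off the sorted break points: {-3, 3}.
Verification: at each break x_0, at least two indices attain the minimum of min_i(a_i + i · x_0).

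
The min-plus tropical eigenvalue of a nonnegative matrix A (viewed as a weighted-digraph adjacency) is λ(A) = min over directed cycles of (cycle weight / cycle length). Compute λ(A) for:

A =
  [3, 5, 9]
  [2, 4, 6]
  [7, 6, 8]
λ(A) = 3

Enumerate directed cycles and compute their means (weight / length). Sample:
  cycle 0 → 0: weight = 3, length = 1, mean = 3/1 ≈ 3.000
  cycle 1 → 1: weight = 4, length = 1, mean = 4/1 ≈ 4.000
  cycle 2 → 2: weight = 8, length = 1, mean = 8/1 ≈ 8.000
  cycle 0 → 1 → 0: weight = 7, length = 2, mean = 7/2 ≈ 3.500
  cycle 0 → 2 → 0: weight = 16, length = 2, mean = 16/2 ≈ 8.000
  cycle 1 → 0 → 1: weight = 7, length = 2, mean = 7/2 ≈ 3.500
Minimum mean = 3.000, attained e.g. along the cycle 0 → 0 with weight 3 and length 1. So λ(A) = 3/1 = 3.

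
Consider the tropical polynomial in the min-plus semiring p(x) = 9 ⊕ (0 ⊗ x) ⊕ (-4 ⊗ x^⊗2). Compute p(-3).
p(-3) = -10

A tropical monomial a ⊗ x^⊗i evaluates to a + i · x. Evaluating each term at x = -3:
  Term 0 contributes 9 + 0 · -3 = 9
  Term 1 contributes 0 + 1 · -3 = -3
  Term 2 contributes -4 + 2 · -3 = -10
p(-3) = ⊕ of these = min[9, -3, -10] = -10.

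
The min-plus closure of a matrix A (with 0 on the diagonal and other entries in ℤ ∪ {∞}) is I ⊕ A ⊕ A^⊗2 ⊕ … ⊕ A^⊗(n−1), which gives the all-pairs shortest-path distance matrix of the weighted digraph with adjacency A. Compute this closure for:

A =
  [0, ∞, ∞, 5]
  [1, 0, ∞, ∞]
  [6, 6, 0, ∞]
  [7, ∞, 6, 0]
Closure =
  [0, 17, 11, 5]
  [1, 0, 12, 6]
  [6, 6, 0, 11]
  [7, 12, 6, 0]

This is the Floyd-Warshall all-pairs shortest-path computation. For each intermediate vertex k = 0, 1, …, 3, update dist[i][j] ← min(dist[i][j], dist[i][k] + dist[k][j]). The final matrix gives, for each (i, j), the minimum total weight of any directed path from i to j (possibly empty when i = j).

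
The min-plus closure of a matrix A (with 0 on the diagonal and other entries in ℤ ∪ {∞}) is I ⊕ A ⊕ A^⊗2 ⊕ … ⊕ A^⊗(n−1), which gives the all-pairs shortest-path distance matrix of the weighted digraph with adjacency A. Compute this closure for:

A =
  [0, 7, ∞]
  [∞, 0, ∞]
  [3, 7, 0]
Closure =
  [0, 7, ∞]
  [∞, 0, ∞]
  [3, 7, 0]

This is the Floyd-Warshall all-pairs shortest-path computation. For each intermediate vertex k = 0, 1, …, 2, update dist[i][j] ← min(dist[i][j], dist[i][k] + dist[k][j]). The final matrix gives, for each (i, j), the minimum total weight of any directed path from i to j (possibly empty when i = j).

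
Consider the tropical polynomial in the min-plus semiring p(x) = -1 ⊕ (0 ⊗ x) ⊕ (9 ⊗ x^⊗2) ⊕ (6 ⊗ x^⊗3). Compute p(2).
p(2) = -1

A tropical monomial a ⊗ x^⊗i evaluates to a + i · x. Evaluating each term at x = 2:
  Term 0 contributes -1 + 0 · 2 = -1
  Term 1 contributes 0 + 1 · 2 = 2
  Term 2 contributes 9 + 2 · 2 = 13
  Term 3 contributes 6 + 3 · 2 = 12
p(2) = ⊕ of these = min[-1, 2, 13, 12] = -1.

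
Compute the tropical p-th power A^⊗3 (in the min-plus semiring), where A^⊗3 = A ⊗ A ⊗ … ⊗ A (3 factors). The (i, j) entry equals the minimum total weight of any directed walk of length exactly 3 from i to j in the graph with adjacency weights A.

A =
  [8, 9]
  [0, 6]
A^⊗3 =
  [15, 18]
  [9, 15]

Each entry (A^⊗3)_ij equals the minimum over all length-3 walks i = v_0 → v_1 → … → v_3 = j of Σ_t A[v_t][v_{t+1}]. For example, for (i, j) = (0, 1) we minimise over 4 possible intermediate vertex sequences; the minimum is 18, attained along the walk 0 → 1 → 0 → 1.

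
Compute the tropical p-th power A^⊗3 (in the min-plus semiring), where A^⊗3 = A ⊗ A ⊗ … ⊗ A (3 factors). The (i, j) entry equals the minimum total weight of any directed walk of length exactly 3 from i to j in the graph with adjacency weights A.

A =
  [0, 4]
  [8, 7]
A^⊗3 =
  [0, 4]
  [8, 12]

Each entry (A^⊗3)_ij equals the minimum over all length-3 walks i = v_0 → v_1 → … → v_3 = j of Σ_t A[v_t][v_{t+1}]. For example, for (i, j) = (0, 1) we minimise over 4 possible intermediate vertex sequences; the minimum is 4, attained along the walk 0 → 0 → 0 → 1.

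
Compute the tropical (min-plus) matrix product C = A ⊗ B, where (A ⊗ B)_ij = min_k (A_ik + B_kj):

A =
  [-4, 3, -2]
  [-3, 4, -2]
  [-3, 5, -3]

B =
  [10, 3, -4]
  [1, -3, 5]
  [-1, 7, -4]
A ⊗ B =
  [-3, -1, -8]
  [-3, 0, -7]
  [-4, 0, -7]

Apply the min-plus product entry-by-entry:
  C[0][0] = min over k of (A[0][0] + B[0][0] = -4 + 10 = 6, A[0][1] + B[1][0] = 3 + 1 = 4, A[0][2] + B[2][0] = -2 + -1 = -3) = -3 (attained at k = 2)
  C[0][1] = min over k of (A[0][0] + B[0][1] = -4 + 3 = -1, A[0][1] + B[1][1] = 3 + -3 = 0, A[0][2] + B[2][1] = -2 + 7 = 5) = -1 (attained at k = 0)
  C[0][2] = min over k of (A[0][0] + B[0][2] = -4 + -4 = -8, A[0][1] + B[1][2] = 3 + 5 = 8, A[0][2] + B[2][2] = -2 + -4 = -6) = -8 (attained at k = 0)
  C[1][0] = min over k of (A[1][0] + B[0][0] = -3 + 10 = 7, A[1][1] + B[1][0] = 4 + 1 = 5, A[1][2] + B[2][0] = -2 + -1 = -3) = -3 (attained at k = 2)
  C[1][1] = min over k of (A[1][0] + B[0][1] = -3 + 3 = 0, A[1][1] + B[1][1] = 4 + -3 = 1, A[1][2] + B[2][1] = -2 + 7 = 5) = 0 (attained at k = 0)
  C[1][2] = min over k of (A[1][0] + B[0][2] = -3 + -4 = -7, A[1][1] + B[1][2] = 4 + 5 = 9, A[1][2] + B[2][2] = -2 + -4 = -6) = -7 (attained at k = 0)
  C[2][0] = min over k of (A[2][0] + B[0][0] = -3 + 10 = 7, A[2][1] + B[1][0] = 5 + 1 = 6, A[2][2] + B[2][0] = -3 + -1 = -4) = -4 (attained at k = 2)
  C[2][1] = min over k of (A[2][0] + B[0][1] = -3 + 3 = 0, A[2][1] + B[1][1] = 5 + -3 = 2, A[2][2] + B[2][1] = -3 + 7 = 4) = 0 (attained at k = 0)
  C[2][2] = min over k of (A[2][0] + B[0][2] = -3 + -4 = -7, A[2][1] + B[1][2] = 5 + 5 = 10, A[2][2] + B[2][2] = -3 + -4 = -7) = -7 (attained at k = 0)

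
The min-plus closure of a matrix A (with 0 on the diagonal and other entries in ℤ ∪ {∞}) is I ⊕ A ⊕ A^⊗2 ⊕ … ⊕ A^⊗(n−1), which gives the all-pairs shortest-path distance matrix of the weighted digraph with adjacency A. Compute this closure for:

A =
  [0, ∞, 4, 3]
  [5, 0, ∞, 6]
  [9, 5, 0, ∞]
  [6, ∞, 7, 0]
Closure =
  [0, 9, 4, 3]
  [5, 0, 9, 6]
  [9, 5, 0, 11]
  [6, 12, 7, 0]

This is the Floyd-Warshall all-pairs shortest-path computation. For each intermediate vertex k = 0, 1, …, 3, update dist[i][j] ← min(dist[i][j], dist[i][k] + dist[k][j]). The final matrix gives, for each (i, j), the minimum total weight of any directed path from i to j (possibly empty when i = j).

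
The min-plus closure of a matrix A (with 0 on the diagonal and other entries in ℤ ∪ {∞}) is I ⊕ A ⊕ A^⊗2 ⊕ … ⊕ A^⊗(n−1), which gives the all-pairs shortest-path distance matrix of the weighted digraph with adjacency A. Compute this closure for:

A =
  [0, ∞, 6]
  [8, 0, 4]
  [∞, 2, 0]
Closure =
  [0, 8, 6]
  [8, 0, 4]
  [10, 2, 0]

This is the Floyd-Warshall all-pairs shortest-path computation. For each intermediate vertex k = 0, 1, …, 2, update dist[i][j] ← min(dist[i][j], dist[i][k] + dist[k][j]). The final matrix gives, for each (i, j), the minimum total weight of any directed path from i to j (possibly empty when i = j).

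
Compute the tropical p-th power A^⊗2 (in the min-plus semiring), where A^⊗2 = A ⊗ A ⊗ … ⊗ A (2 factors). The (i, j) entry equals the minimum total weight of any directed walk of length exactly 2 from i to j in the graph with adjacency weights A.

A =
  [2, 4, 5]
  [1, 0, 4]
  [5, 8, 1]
A^⊗2 =
  [4, 4, 6]
  [1, 0, 4]
  [6, 8, 2]

Each entry (A^⊗2)_ij equals the minimum over all length-2 walks i = v_0 → v_1 → … → v_2 = j of Σ_t A[v_t][v_{t+1}]. For example, for (i, j) = (0, 2) we minimise over 3 possible intermediate vertex sequences; the minimum is 6, attained along the walk 0 → 2 → 2.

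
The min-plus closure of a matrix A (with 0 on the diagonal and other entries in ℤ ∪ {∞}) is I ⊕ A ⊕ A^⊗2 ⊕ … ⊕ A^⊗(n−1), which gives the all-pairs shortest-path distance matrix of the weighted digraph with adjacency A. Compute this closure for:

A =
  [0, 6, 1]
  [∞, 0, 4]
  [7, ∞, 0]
Closure =
  [0, 6, 1]
  [11, 0, 4]
  [7, 13, 0]

This is the Floyd-Warshall all-pairs shortest-path computation. For each intermediate vertex k = 0, 1, …, 2, update dist[i][j] ← min(dist[i][j], dist[i][k] + dist[k][j]). The final matrix gives, for each (i, j), the minimum total weight of any directed path from i to j (possibly empty when i = j).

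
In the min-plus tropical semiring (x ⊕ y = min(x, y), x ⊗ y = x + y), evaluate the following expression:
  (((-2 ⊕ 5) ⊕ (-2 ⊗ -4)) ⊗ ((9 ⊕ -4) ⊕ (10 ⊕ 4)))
(((-2 ⊕ 5) ⊕ (-2 ⊗ -4)) ⊗ ((9 ⊕ -4) ⊕ (10 ⊕ 4))) = -10

Expand innermost to outermost. Recall ⊕ takes the minimum of its arguments and ⊗ takes their sum. Working out the expression (((-2 ⊕ 5) ⊕ (-2 ⊗ -4)) ⊗ ((9 ⊕ -4) ⊕ (10 ⊕ 4))) gives -10.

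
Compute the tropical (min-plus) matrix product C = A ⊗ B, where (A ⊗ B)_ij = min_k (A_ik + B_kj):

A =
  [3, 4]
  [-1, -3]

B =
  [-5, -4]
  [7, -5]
A ⊗ B =
  [-2, -1]
  [-6, -8]

Apply the min-plus product entry-by-entry:
  C[0][0] = min over k of (A[0][0] + B[0][0] = 3 + -5 = -2, A[0][1] + B[1][0] = 4 + 7 = 11) = -2 (attained at k = 0)
  C[0][1] = min over k of (A[0][0] + B[0][1] = 3 + -4 = -1, A[0][1] + B[1][1] = 4 + -5 = -1) = -1 (attained at k = 0)
  C[1][0] = min over k of (A[1][0] + B[0][0] = -1 + -5 = -6, A[1][1] + B[1][0] = -3 + 7 = 4) = -6 (attained at k = 0)
  C[1][1] = min over k of (A[1][0] + B[0][1] = -1 + -4 = -5, A[1][1] + B[1][1] = -3 + -5 = -8) = -8 (attained at k = 1)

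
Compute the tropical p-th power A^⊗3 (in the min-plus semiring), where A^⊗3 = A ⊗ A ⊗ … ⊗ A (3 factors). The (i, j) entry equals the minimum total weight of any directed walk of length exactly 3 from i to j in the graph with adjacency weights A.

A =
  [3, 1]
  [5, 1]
A^⊗3 =
  [7, 3]
  [7, 3]

Each entry (A^⊗3)_ij equals the minimum over all length-3 walks i = v_0 → v_1 → … → v_3 = j of Σ_t A[v_t][v_{t+1}]. For example, for (i, j) = (0, 1) we minimise over 4 possible intermediate vertex sequences; the minimum is 3, attained along the walk 0 → 1 → 1 → 1.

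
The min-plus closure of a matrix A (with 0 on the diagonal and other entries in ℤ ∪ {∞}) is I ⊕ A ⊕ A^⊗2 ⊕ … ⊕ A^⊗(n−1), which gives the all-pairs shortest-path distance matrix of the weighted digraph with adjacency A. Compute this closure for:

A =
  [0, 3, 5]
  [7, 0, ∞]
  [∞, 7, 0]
Closure =
  [0, 3, 5]
  [7, 0, 12]
  [14, 7, 0]

This is the Floyd-Warshall all-pairs shortest-path computation. For each intermediate vertex k = 0, 1, …, 2, update dist[i][j] ← min(dist[i][j], dist[i][k] + dist[k][j]). The final matrix gives, for each (i, j), the minimum total weight of any directed path from i to j (possibly empty when i = j).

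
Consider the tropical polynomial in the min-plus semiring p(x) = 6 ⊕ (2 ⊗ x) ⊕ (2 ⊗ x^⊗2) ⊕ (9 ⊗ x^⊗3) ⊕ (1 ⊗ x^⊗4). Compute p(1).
p(1) = 3

A tropical monomial a ⊗ x^⊗i evaluates to a + i · x. Evaluating each term at x = 1:
  Term 0 contributes 6 + 0 · 1 = 6
  Term 1 contributes 2 + 1 · 1 = 3
  Term 2 contributes 2 + 2 · 1 = 4
  Term 3 contributes 9 + 3 · 1 = 12
  Term 4 contributes 1 + 4 · 1 = 5
p(1) = ⊕ of these = min[6, 3, 4, 12, 5] = 3.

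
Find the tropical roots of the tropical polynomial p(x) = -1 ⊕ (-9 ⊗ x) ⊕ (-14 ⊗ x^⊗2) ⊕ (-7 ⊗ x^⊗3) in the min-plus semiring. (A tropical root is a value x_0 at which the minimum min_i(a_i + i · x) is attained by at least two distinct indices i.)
Roots: {-7, 5, 8}

Each tropical root is a break point of the lower envelope of the lines y = a_i + i · x (there are 4 lines, with slopes 0, 1, ..., 3). Only the lines that attain the minimum somewhere contribute to roots; other lines are dominated. Here the surviving (envelope) indices are i = 3, i = 2, i = 1, i = 0.
Intersections between consecutive envelope lines give the roots: for adjacent envelope indices i < j the intersection is x = (a_i − a_j) / (j − i). Reading off the sorted break points: {-7, 5, 8}.
Verification: at each break x_0, at least two indices attain the minimum of min_i(a_i + i · x_0).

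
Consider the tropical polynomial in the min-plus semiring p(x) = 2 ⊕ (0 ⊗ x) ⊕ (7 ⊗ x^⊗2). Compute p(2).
p(2) = 2

A tropical monomial a ⊗ x^⊗i evaluates to a + i · x. Evaluating each term at x = 2:
  Term 0 contributes 2 + 0 · 2 = 2
  Term 1 contributes 0 + 1 · 2 = 2
  Term 2 contributes 7 + 2 · 2 = 11
p(2) = ⊕ of these = min[2, 2, 11] = 2.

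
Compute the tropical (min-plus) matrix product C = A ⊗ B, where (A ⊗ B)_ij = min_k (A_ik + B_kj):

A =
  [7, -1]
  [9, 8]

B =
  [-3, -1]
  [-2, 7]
A ⊗ B =
  [-3, 6]
  [6, 8]

Apply the min-plus product entry-by-entry:
  C[0][0] = min over k of (A[0][0] + B[0][0] = 7 + -3 = 4, A[0][1] + B[1][0] = -1 + -2 = -3) = -3 (attained at k = 1)
  C[0][1] = min over k of (A[0][0] + B[0][1] = 7 + -1 = 6, A[0][1] + B[1][1] = -1 + 7 = 6) = 6 (attained at k = 0)
  C[1][0] = min over k of (A[1][0] + B[0][0] = 9 + -3 = 6, A[1][1] + B[1][0] = 8 + -2 = 6) = 6 (attained at k = 0)
  C[1][1] = min over k of (A[1][0] + B[0][1] = 9 + -1 = 8, A[1][1] + B[1][1] = 8 + 7 = 15) = 8 (attained at k = 0)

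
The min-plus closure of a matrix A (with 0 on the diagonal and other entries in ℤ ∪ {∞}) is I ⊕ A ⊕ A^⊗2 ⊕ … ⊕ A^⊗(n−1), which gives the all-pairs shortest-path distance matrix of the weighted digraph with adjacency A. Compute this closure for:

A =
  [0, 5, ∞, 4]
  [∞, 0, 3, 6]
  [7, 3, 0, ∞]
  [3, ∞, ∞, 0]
Closure =
  [0, 5, 8, 4]
  [9, 0, 3, 6]
  [7, 3, 0, 9]
  [3, 8, 11, 0]

This is the Floyd-Warshall all-pairs shortest-path computation. For each intermediate vertex k = 0, 1, …, 3, update dist[i][j] ← min(dist[i][j], dist[i][k] + dist[k][j]). The final matrix gives, for each (i, j), the minimum total weight of any directed path from i to j (possibly empty when i = j).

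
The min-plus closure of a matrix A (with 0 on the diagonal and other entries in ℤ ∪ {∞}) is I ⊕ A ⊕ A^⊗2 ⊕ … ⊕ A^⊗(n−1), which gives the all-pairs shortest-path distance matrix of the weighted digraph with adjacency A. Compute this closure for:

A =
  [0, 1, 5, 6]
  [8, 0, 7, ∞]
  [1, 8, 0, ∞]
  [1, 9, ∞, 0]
Closure =
  [0, 1, 5, 6]
  [8, 0, 7, 14]
  [1, 2, 0, 7]
  [1, 2, 6, 0]

This is the Floyd-Warshall all-pairs shortest-path computation. For each intermediate vertex k = 0, 1, …, 3, update dist[i][j] ← min(dist[i][j], dist[i][k] + dist[k][j]). The final matrix gives, for each (i, j), the minimum total weight of any directed path from i to j (possibly empty when i = j).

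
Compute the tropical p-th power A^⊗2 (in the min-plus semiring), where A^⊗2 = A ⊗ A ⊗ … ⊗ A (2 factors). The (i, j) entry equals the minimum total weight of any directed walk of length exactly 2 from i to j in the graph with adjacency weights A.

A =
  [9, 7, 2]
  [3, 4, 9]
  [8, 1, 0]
A^⊗2 =
  [10, 3, 2]
  [7, 8, 5]
  [4, 1, 0]

Each entry (A^⊗2)_ij equals the minimum over all length-2 walks i = v_0 → v_1 → … → v_2 = j of Σ_t A[v_t][v_{t+1}]. For example, for (i, j) = (0, 2) we minimise over 3 possible intermediate vertex sequences; the minimum is 2, attained along the walk 0 → 2 → 2.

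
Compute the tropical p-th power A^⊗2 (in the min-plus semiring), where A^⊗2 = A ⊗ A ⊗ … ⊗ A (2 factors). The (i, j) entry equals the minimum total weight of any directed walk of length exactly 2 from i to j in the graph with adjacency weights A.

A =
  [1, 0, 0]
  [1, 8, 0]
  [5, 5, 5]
A^⊗2 =
  [1, 1, 0]
  [2, 1, 1]
  [6, 5, 5]

Each entry (A^⊗2)_ij equals the minimum over all length-2 walks i = v_0 → v_1 → … → v_2 = j of Σ_t A[v_t][v_{t+1}]. For example, for (i, j) = (0, 2) we minimise over 3 possible intermediate vertex sequences; the minimum is 0, attained along the walk 0 → 1 → 2.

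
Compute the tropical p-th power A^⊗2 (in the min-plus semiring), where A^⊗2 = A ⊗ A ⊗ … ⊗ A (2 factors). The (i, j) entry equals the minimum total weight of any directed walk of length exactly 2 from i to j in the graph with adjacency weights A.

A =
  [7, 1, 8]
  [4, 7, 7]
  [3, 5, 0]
A^⊗2 =
  [5, 8, 8]
  [10, 5, 7]
  [3, 4, 0]

Each entry (A^⊗2)_ij equals the minimum over all length-2 walks i = v_0 → v_1 → … → v_2 = j of Σ_t A[v_t][v_{t+1}]. For example, for (i, j) = (0, 2) we minimise over 3 possible intermediate vertex sequences; the minimum is 8, attained along the walk 0 → 1 → 2.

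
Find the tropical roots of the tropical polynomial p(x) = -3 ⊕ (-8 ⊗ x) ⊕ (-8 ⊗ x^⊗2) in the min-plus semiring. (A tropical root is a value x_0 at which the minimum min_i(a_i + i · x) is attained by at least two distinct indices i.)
Roots: {0, 5}

Each tropical root is a break point of the lower envelope of the lines y = a_i + i · x (there are 3 lines, with slopes 0, 1, ..., 2). Only the lines that attain the minimum somewhere contribute to roots; other lines are dominated. Here the surviving (envelope) indices are i = 2, i = 1, i = 0.
Intersections between consecutive envelope lines give the roots: for adjacent envelope indices i < j the intersection is x = (a_i − a_j) / (j − i). Reading off the sorted break points: {0, 5}.
Verification: at each break x_0, at least two indices attain the minimum of min_i(a_i + i · x_0).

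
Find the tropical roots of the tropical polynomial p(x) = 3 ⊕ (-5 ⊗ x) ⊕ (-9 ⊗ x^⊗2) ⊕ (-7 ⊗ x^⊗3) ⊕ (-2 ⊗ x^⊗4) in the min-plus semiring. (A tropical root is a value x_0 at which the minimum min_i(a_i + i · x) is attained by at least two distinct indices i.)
Roots: {-5, -2, 4, 8}

Each tropical root is a break point of the lower envelope of the lines y = a_i + i · x (there are 5 lines, with slopes 0, 1, ..., 4). Only the lines that attain the minimum somewhere contribute to roots; other lines are dominated. Here the surviving (envelope) indices are i = 4, i = 3, i = 2, i = 1, i = 0.
Intersections between consecutive envelope lines give the roots: for adjacent envelope indices i < j the intersection is x = (a_i − a_j) / (j − i). Reading off the sorted break points: {-5, -2, 4, 8}.
Verification: at each break x_0, at least two indices attain the minimum of min_i(a_i + i · x_0).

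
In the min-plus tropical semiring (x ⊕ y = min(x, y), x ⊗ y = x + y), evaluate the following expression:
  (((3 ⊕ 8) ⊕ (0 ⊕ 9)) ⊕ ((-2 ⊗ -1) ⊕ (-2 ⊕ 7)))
(((3 ⊕ 8) ⊕ (0 ⊕ 9)) ⊕ ((-2 ⊗ -1) ⊕ (-2 ⊕ 7))) = -3

Expand innermost to outermost. Recall ⊕ takes the minimum of its arguments and ⊗ takes their sum. Working out the expression (((3 ⊕ 8) ⊕ (0 ⊕ 9)) ⊕ ((-2 ⊗ -1) ⊕ (-2 ⊕ 7))) gives -3.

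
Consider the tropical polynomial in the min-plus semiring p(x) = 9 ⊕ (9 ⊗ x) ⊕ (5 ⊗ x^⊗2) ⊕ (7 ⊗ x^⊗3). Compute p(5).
p(5) = 9

A tropical monomial a ⊗ x^⊗i evaluates to a + i · x. Evaluating each term at x = 5:
  Term 0 contributes 9 + 0 · 5 = 9
  Term 1 contributes 9 + 1 · 5 = 14
  Term 2 contributes 5 + 2 · 5 = 15
  Term 3 contributes 7 + 3 · 5 = 22
p(5) = ⊕ of these = min[9, 14, 15, 22] = 9.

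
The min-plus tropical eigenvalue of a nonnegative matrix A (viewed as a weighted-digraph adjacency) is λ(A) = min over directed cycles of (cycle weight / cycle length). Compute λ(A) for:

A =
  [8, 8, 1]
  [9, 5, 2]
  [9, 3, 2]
λ(A) = 2

Enumerate directed cycles and compute their means (weight / length). Sample:
  cycle 0 → 0: weight = 8, length = 1, mean = 8/1 ≈ 8.000
  cycle 1 → 1: weight = 5, length = 1, mean = 5/1 ≈ 5.000
  cycle 2 → 2: weight = 2, length = 1, mean = 2/1 ≈ 2.000
  cycle 0 → 1 → 0: weight = 17, length = 2, mean = 17/2 ≈ 8.500
  cycle 0 → 2 → 0: weight = 10, length = 2, mean = 10/2 ≈ 5.000
  cycle 1 → 0 → 1: weight = 17, length = 2, mean = 17/2 ≈ 8.500
Minimum mean = 2.000, attained e.g. along the cycle 2 → 2 with weight 2 and length 1. So λ(A) = 2/1 = 2.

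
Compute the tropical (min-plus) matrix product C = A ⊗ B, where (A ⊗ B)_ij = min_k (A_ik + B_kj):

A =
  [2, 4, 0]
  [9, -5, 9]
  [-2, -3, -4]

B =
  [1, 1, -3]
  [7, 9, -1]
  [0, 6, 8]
A ⊗ B =
  [0, 3, -1]
  [2, 4, -6]
  [-4, -1, -5]

Apply the min-plus product entry-by-entry:
  C[0][0] = min over k of (A[0][0] + B[0][0] = 2 + 1 = 3, A[0][1] + B[1][0] = 4 + 7 = 11, A[0][2] + B[2][0] = 0 + 0 = 0) = 0 (attained at k = 2)
  C[0][1] = min over k of (A[0][0] + B[0][1] = 2 + 1 = 3, A[0][1] + B[1][1] = 4 + 9 = 13, A[0][2] + B[2][1] = 0 + 6 = 6) = 3 (attained at k = 0)
  C[0][2] = min over k of (A[0][0] + B[0][2] = 2 + -3 = -1, A[0][1] + B[1][2] = 4 + -1 = 3, A[0][2] + B[2][2] = 0 + 8 = 8) = -1 (attained at k = 0)
  C[1][0] = min over k of (A[1][0] + B[0][0] = 9 + 1 = 10, A[1][1] + B[1][0] = -5 + 7 = 2, A[1][2] + B[2][0] = 9 + 0 = 9) = 2 (attained at k = 1)
  C[1][1] = min over k of (A[1][0] + B[0][1] = 9 + 1 = 10, A[1][1] + B[1][1] = -5 + 9 = 4, A[1][2] + B[2][1] = 9 + 6 = 15) = 4 (attained at k = 1)
  C[1][2] = min over k of (A[1][0] + B[0][2] = 9 + -3 = 6, A[1][1] + B[1][2] = -5 + -1 = -6, A[1][2] + B[2][2] = 9 + 8 = 17) = -6 (attained at k = 1)
  C[2][0] = min over k of (A[2][0] + B[0][0] = -2 + 1 = -1, A[2][1] + B[1][0] = -3 + 7 = 4, A[2][2] + B[2][0] = -4 + 0 = -4) = -4 (attained at k = 2)
  C[2][1] = min over k of (A[2][0] + B[0][1] = -2 + 1 = -1, A[2][1] + B[1][1] = -3 + 9 = 6, A[2][2] + B[2][1] = -4 + 6 = 2) = -1 (attained at k = 0)
  C[2][2] = min over k of (A[2][0] + B[0][2] = -2 + -3 = -5, A[2][1] + B[1][2] = -3 + -1 = -4, A[2][2] + B[2][2] = -4 + 8 = 4) = -5 (attained at k = 0)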